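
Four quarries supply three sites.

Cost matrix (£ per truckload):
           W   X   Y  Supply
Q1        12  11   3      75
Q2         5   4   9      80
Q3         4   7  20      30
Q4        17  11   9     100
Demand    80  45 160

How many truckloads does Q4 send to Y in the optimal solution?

Optimal shipments:
  Q1 to Y: 75 truckloads
  Q2 to W: 50 truckloads
  Q2 to X: 30 truckloads
  Q3 to W: 30 truckloads
  Q4 to X: 15 truckloads
  Q4 to Y: 85 truckloads
Total cost = £1645.
So Q4→Y carries 85 truckloads.

85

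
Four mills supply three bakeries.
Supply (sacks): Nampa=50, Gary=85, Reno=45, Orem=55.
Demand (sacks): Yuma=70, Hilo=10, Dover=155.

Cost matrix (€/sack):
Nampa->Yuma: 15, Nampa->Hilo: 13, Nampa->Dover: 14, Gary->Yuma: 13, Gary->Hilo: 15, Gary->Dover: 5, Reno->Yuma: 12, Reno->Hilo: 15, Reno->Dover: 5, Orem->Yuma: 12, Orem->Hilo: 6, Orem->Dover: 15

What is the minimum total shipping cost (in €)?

A cheapest plan:
  Nampa->Yuma: 25 × €15 = €375
  Nampa->Dover: 25 × €14 = €350
  Gary->Dover: 85 × €5 = €425
  Reno->Dover: 45 × €5 = €225
  Orem->Yuma: 45 × €12 = €540
  Orem->Hilo: 10 × €6 = €60
Total = 375 + 350 + 425 + 225 + 540 + 60 = €1975.
(Supply check: Nampa ships 50; Gary ships 85; Reno ships 45; Orem ships 55.)

1975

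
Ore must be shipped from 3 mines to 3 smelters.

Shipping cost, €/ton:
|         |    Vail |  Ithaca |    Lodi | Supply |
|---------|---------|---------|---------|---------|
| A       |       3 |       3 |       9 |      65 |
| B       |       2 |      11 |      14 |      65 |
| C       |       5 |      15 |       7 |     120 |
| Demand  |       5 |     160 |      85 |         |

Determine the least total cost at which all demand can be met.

1980

Optimal allocation:
  A->Ithaca: 65 tons
  B->Ithaca: 65 tons
  C->Vail: 5 tons
  C->Ithaca: 30 tons
  C->Lodi: 85 tons
Total cost = €1980.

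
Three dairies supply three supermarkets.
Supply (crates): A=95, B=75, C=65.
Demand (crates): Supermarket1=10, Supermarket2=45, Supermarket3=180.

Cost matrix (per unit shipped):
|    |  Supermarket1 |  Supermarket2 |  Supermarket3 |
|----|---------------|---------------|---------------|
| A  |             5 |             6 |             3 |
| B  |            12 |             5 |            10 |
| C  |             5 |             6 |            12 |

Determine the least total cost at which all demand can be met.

An optimal shipping plan:
  A to Supermarket3: 95 × 3 = 285
  B to Supermarket3: 75 × 10 = 750
  C to Supermarket1: 10 × 5 = 50
  C to Supermarket2: 45 × 6 = 270
  C to Supermarket3: 10 × 12 = 120
Total = 285 + 750 + 50 + 270 + 120 = 1475.

1475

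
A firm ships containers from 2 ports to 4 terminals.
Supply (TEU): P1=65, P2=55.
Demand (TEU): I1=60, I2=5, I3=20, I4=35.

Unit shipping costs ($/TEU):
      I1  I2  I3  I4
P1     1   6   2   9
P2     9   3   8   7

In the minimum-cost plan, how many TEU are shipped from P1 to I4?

The minimum-cost plan:
  P1->I1: 60 × $1 = $60
  P1->I3: 5 × $2 = $10
  P2->I2: 5 × $3 = $15
  P2->I3: 15 × $8 = $120
  P2->I4: 35 × $7 = $245
Total cost = $450.
The route P1→I4 is not used.

0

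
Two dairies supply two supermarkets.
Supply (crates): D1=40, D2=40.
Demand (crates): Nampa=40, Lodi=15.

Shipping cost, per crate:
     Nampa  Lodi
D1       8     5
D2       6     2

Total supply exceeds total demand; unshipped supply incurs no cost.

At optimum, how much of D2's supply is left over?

An optimal plan:
  D1→Nampa: 15 × 8 = 120
  D2→Nampa: 25 × 6 = 150
  D2→Lodi: 15 × 2 = 30
Total cost = 300.
D2 ships 40 of its 40, leaving 0.

0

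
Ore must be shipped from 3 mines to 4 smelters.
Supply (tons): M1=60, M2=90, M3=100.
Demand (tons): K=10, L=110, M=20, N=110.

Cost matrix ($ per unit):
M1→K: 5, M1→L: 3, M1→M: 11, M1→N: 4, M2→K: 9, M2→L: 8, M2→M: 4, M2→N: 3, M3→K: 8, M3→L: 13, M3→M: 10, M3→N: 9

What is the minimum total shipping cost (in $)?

One minimum-cost allocation:
  M1 to L: 60 × $3 = $180
  M2 to N: 90 × $3 = $270
  M3 to K: 10 × $8 = $80
  M3 to L: 50 × $13 = $650
  M3 to M: 20 × $10 = $200
  M3 to N: 20 × $9 = $180
Total = 180 + 270 + 80 + 650 + 200 + 180 = $1560.

1560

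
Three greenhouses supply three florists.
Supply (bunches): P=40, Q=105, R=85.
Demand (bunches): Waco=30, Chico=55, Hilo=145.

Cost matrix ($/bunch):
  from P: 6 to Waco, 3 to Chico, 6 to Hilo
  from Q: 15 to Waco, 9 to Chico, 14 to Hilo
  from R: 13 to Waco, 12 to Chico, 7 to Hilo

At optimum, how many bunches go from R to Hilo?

Solving gives:
  P->Waco: 30 × $6 = $180
  P->Hilo: 10 × $6 = $60
  Q->Chico: 55 × $9 = $495
  Q->Hilo: 50 × $14 = $700
  R->Hilo: 85 × $7 = $595
Total cost = $2030.
So R→Hilo carries 85 bunches.

85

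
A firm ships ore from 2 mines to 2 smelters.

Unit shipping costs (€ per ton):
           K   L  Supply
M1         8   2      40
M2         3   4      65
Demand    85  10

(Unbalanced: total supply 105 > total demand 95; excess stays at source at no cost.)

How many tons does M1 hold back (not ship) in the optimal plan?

10

Minimum-cost shipments:
  M1 to K: 20 × €8 = €160
  M1 to L: 10 × €2 = €20
  M2 to K: 65 × €3 = €195
Total cost = €375.
M1 ships 30 of its 40, leaving 10.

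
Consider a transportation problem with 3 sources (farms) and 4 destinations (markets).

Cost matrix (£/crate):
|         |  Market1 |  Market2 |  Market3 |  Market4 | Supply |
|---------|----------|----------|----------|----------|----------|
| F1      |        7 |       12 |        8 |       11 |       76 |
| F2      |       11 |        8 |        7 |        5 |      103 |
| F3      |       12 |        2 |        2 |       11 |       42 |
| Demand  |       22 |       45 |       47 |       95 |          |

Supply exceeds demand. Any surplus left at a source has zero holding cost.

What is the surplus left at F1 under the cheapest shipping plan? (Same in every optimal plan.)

An optimal plan:
  F1–Market1: 22 × £7 = £154
  F1–Market3: 42 × £8 = £336
  F2–Market2: 3 × £8 = £24
  F2–Market3: 5 × £7 = £35
  F2–Market4: 95 × £5 = £475
  F3–Market2: 42 × £2 = £84
Total cost = £1108.
F1 ships 64 of its 76, leaving 12.

12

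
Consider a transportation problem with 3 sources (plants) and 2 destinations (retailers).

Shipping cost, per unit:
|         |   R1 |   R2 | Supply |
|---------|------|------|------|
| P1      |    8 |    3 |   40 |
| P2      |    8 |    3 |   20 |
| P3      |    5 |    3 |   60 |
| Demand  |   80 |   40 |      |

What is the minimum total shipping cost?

580

Optimal allocation:
  P1→R1: 20 × 8 = 160
  P1→R2: 20 × 3 = 60
  P2→R2: 20 × 3 = 60
  P3→R1: 60 × 5 = 300
Total = 160 + 60 + 60 + 300 = 580.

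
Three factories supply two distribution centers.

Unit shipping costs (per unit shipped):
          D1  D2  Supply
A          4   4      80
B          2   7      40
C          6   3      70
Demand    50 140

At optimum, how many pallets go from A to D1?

10

Optimal shipments:
  A→D1: 10 × 4 = 40
  A→D2: 70 × 4 = 280
  B→D1: 40 × 2 = 80
  C→D2: 70 × 3 = 210
Total cost = 610.
So A→D1 carries 10 pallets.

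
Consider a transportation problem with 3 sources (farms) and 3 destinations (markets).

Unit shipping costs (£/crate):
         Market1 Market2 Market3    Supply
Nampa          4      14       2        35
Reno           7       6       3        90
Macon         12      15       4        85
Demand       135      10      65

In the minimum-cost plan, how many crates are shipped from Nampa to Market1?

Optimal shipments:
  Nampa to Market1: 35 × £4 = £140
  Reno to Market1: 80 × £7 = £560
  Reno to Market2: 10 × £6 = £60
  Macon to Market1: 20 × £12 = £240
  Macon to Market3: 65 × £4 = £260
Total cost = £1260.
So Nampa→Market1 carries 35 crates.

35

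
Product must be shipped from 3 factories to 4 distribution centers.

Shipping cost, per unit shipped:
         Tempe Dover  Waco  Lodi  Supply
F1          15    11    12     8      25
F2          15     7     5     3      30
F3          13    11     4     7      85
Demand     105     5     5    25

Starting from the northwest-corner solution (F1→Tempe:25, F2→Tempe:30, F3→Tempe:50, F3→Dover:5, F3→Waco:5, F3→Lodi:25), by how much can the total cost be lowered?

Current plan cost = 25·15 + 30·15 + 50·13 + 5·11 + 5·4 + 25·7 = 1725.
Optimal plan:
  F1 to Tempe: 25 × 15 = 375
  F2 to Dover: 5 × 7 = 35
  F2 to Lodi: 25 × 3 = 75
  F3 to Tempe: 80 × 13 = 1040
  F3 to Waco: 5 × 4 = 20
Optimal cost = 1545.
Saving = 1725 − 1545 = 180.

180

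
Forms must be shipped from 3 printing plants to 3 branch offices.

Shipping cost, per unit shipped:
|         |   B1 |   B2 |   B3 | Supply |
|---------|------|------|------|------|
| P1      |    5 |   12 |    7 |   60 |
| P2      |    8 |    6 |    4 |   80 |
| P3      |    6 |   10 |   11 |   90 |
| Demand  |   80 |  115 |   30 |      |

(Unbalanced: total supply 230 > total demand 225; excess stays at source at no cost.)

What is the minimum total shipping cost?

1490

One minimum-cost allocation:
  P1–B1: 30 boxes
  P1–B3: 30 boxes
  P2–B2: 80 boxes
  P3–B1: 50 boxes
  P3–B2: 35 boxes
Total cost = 1490.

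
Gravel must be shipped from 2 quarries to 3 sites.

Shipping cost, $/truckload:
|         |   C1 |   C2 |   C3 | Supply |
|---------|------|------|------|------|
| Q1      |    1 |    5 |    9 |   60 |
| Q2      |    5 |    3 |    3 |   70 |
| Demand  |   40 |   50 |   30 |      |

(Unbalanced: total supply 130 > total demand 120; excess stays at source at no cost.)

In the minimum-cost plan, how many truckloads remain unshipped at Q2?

0

An optimal plan:
  Q1->C1: 40 × $1 = $40
  Q1->C2: 10 × $5 = $50
  Q2->C2: 40 × $3 = $120
  Q2->C3: 30 × $3 = $90
Total cost = $300.
Q2 ships 70 of its 70, leaving 0.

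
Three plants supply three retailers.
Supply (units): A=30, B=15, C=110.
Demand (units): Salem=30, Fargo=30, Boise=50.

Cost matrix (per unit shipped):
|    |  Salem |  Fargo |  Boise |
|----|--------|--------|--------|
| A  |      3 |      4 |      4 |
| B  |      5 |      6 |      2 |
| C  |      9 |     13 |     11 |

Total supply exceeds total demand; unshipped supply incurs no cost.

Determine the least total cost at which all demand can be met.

Optimal allocation:
  A→Fargo: 30 × 4 = 120
  B→Boise: 15 × 2 = 30
  C→Salem: 30 × 9 = 270
  C→Boise: 35 × 11 = 385
Total = 120 + 30 + 270 + 385 = 805.
(Supply check: A ships 30; B ships 15; C ships 65.)

805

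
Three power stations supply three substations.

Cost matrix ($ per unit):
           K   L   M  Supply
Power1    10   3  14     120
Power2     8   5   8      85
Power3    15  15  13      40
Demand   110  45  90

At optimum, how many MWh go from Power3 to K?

Optimal shipments:
  Power1→K: 75 MWh
  Power1→L: 45 MWh
  Power2→K: 35 MWh
  Power2→M: 50 MWh
  Power3→M: 40 MWh
Total cost = $2085.
The route Power3→K is not used.

0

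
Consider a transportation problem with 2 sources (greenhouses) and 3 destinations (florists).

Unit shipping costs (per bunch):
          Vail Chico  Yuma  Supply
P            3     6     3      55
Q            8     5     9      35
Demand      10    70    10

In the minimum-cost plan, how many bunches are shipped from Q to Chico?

Solving gives:
  P–Vail: 10 bunches
  P–Chico: 35 bunches
  P–Yuma: 10 bunches
  Q–Chico: 35 bunches
Total cost = 445.
So Q→Chico carries 35 bunches.

35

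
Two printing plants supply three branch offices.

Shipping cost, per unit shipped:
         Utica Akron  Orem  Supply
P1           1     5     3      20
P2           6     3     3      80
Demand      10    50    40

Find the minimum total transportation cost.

280

Optimal allocation:
  P1→Utica: 10 × 1 = 10
  P1→Orem: 10 × 3 = 30
  P2→Akron: 50 × 3 = 150
  P2→Orem: 30 × 3 = 90
Total = 10 + 30 + 150 + 90 = 280.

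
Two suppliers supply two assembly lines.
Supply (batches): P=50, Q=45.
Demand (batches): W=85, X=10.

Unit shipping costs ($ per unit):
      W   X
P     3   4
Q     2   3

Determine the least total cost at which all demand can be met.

250

An optimal shipping plan:
  P to W: 40 × $3 = $120
  P to X: 10 × $4 = $40
  Q to W: 45 × $2 = $90
Total = 120 + 40 + 90 = $250.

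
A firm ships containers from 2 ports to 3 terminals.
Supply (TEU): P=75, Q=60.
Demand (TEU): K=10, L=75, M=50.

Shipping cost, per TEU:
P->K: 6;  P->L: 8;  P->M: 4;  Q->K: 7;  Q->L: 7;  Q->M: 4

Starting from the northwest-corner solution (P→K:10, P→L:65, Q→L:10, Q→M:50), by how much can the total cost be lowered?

Current plan cost = 10·6 + 65·8 + 10·7 + 50·4 = 850.
Optimal plan:
  P->K: 10 × 6 = 60
  P->L: 15 × 8 = 120
  P->M: 50 × 4 = 200
  Q->L: 60 × 7 = 420
Optimal cost = 800.
Saving = 850 − 800 = 50.

50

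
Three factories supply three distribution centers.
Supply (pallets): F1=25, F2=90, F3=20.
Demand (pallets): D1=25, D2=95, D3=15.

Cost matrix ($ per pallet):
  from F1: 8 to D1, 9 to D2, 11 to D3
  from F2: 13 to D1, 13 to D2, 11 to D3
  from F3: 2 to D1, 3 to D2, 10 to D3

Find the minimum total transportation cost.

One minimum-cost allocation:
  F1→D1: 5 × $8 = $40
  F1→D2: 20 × $9 = $180
  F2→D2: 75 × $13 = $975
  F2→D3: 15 × $11 = $165
  F3→D1: 20 × $2 = $40
Total = 40 + 180 + 975 + 165 + 40 = $1400.

1400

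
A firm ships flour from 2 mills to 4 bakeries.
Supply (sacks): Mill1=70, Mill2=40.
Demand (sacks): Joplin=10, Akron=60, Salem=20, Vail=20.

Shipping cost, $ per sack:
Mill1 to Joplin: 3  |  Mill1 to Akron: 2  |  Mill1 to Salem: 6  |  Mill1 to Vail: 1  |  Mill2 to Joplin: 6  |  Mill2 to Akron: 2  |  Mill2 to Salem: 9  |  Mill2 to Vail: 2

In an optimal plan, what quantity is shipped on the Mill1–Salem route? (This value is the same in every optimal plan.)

The minimum-cost plan:
  Mill1->Joplin: 10 × $3 = $30
  Mill1->Akron: 20 × $2 = $40
  Mill1->Salem: 20 × $6 = $120
  Mill1->Vail: 20 × $1 = $20
  Mill2->Akron: 40 × $2 = $80
Total cost = $290.
So Mill1→Salem carries 20 sacks.

20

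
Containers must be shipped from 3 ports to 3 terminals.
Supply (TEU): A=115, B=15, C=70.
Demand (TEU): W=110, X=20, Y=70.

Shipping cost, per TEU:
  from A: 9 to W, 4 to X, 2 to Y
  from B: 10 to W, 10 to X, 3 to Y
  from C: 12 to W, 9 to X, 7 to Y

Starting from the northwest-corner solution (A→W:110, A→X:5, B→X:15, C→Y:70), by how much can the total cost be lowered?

Current plan cost = 110·9 + 5·4 + 15·10 + 70·7 = 1650.
Optimal plan:
  A→W: 25 × 9 = 225
  A→X: 20 × 4 = 80
  A→Y: 70 × 2 = 140
  B→W: 15 × 10 = 150
  C→W: 70 × 12 = 840
Optimal cost = 1435.
Saving = 1650 − 1435 = 215.

215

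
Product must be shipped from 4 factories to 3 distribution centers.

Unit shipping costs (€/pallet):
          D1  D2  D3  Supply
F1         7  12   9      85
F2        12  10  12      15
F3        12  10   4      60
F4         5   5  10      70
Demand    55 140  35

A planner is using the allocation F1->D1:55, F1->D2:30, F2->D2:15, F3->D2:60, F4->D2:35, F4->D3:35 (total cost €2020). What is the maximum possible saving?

385

Current plan cost = 55·7 + 30·12 + 15·10 + 60·10 + 35·5 + 35·10 = €2020.
Optimal plan:
  F1 to D1: 55 × €7 = €385
  F1 to D2: 30 × €12 = €360
  F2 to D2: 15 × €10 = €150
  F3 to D2: 25 × €10 = €250
  F3 to D3: 35 × €4 = €140
  F4 to D2: 70 × €5 = €350
Optimal cost = €1635.
Saving = 2020 − 1635 = €385.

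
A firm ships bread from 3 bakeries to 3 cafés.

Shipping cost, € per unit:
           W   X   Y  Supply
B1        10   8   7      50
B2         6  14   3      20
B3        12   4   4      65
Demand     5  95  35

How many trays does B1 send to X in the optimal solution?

Optimal shipments:
  B1->X: 30 × €8 = €240
  B1->Y: 20 × €7 = €140
  B2->W: 5 × €6 = €30
  B2->Y: 15 × €3 = €45
  B3->X: 65 × €4 = €260
Total cost = €715.
So B1→X carries 30 trays.

30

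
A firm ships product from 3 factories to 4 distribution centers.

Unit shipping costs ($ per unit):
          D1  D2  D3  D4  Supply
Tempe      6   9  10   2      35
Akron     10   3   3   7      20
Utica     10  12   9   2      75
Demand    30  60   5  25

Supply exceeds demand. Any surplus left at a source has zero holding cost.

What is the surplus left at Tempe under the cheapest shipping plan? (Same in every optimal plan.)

0

An optimal plan:
  Tempe->D1: 30 pallets
  Tempe->D2: 5 pallets
  Akron->D2: 20 pallets
  Utica->D2: 35 pallets
  Utica->D3: 5 pallets
  Utica->D4: 25 pallets
Total cost = $800.
Tempe ships 35 of its 35, leaving 0.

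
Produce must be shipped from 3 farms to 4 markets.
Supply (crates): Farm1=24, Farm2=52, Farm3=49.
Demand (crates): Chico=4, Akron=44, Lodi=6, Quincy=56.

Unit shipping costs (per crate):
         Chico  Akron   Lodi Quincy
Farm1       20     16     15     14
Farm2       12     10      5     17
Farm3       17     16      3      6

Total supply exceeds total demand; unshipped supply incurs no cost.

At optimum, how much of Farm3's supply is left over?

Minimum-cost shipments:
  Farm1→Quincy: 9 × 14 = 126
  Farm2→Chico: 4 × 12 = 48
  Farm2→Akron: 44 × 10 = 440
  Farm2→Lodi: 4 × 5 = 20
  Farm3→Lodi: 2 × 3 = 6
  Farm3→Quincy: 47 × 6 = 282
Total cost = 922.
Farm3 ships 49 of its 49, leaving 0.

0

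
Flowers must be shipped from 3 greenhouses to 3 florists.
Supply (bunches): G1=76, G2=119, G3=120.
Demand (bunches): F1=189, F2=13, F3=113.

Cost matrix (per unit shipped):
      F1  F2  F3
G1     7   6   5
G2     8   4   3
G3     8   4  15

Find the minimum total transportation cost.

1827

An optimal shipping plan:
  G1→F1: 76 × 7 = 532
  G2→F1: 6 × 8 = 48
  G2→F3: 113 × 3 = 339
  G3→F1: 107 × 8 = 856
  G3→F2: 13 × 4 = 52
Total = 532 + 48 + 339 + 856 + 52 = 1827.
(Supply check: G1 ships 76; G2 ships 119; G3 ships 120.)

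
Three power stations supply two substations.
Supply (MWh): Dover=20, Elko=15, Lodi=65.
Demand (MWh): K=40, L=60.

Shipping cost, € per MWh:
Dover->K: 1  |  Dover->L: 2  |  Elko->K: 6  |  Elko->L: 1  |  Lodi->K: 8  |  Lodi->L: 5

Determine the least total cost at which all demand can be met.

Optimal allocation:
  Dover–K: 20 × €1 = €20
  Elko–L: 15 × €1 = €15
  Lodi–K: 20 × €8 = €160
  Lodi–L: 45 × €5 = €225
Total = 20 + 15 + 160 + 225 = €420.

420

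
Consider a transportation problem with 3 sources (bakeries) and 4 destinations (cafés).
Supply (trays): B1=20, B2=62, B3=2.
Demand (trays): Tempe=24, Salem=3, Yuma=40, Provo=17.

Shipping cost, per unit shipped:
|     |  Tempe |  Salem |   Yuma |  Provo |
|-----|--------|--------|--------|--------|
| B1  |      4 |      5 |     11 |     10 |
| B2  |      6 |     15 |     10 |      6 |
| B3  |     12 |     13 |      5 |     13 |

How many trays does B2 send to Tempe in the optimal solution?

7

The minimum-cost plan:
  B1→Tempe: 17 × 4 = 68
  B1→Salem: 3 × 5 = 15
  B2→Tempe: 7 × 6 = 42
  B2→Yuma: 38 × 10 = 380
  B2→Provo: 17 × 6 = 102
  B3→Yuma: 2 × 5 = 10
Total cost = 617.
So B2→Tempe carries 7 trays.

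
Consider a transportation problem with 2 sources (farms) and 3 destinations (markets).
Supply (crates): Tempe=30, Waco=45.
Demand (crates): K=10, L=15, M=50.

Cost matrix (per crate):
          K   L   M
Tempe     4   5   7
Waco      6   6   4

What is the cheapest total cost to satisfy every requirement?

330

Optimal allocation:
  Tempe to K: 10 × 4 = 40
  Tempe to L: 15 × 5 = 75
  Tempe to M: 5 × 7 = 35
  Waco to M: 45 × 4 = 180
Total = 40 + 75 + 35 + 180 = 330.
(Supply check: Tempe ships 30; Waco ships 45.)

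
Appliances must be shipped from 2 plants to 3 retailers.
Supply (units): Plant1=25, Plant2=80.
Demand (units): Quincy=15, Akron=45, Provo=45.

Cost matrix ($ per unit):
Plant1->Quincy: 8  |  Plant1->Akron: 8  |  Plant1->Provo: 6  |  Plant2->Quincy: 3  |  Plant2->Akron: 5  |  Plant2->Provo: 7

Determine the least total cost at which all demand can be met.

560

One minimum-cost allocation:
  Plant1->Provo: 25 × $6 = $150
  Plant2->Quincy: 15 × $3 = $45
  Plant2->Akron: 45 × $5 = $225
  Plant2->Provo: 20 × $7 = $140
Total = 150 + 45 + 225 + 140 = $560.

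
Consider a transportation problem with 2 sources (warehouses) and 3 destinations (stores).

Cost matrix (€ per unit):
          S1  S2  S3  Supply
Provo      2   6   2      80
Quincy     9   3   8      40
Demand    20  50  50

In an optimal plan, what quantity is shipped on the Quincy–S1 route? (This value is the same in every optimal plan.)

0

The minimum-cost plan:
  Provo–S1: 20 units
  Provo–S2: 10 units
  Provo–S3: 50 units
  Quincy–S2: 40 units
Total cost = €320.
The route Quincy→S1 is not used.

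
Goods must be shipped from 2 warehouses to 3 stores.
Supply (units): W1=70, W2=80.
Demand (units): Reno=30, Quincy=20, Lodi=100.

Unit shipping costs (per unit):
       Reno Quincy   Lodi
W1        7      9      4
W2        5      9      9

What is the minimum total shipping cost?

An optimal shipping plan:
  W1 to Lodi: 70 × 4 = 280
  W2 to Reno: 30 × 5 = 150
  W2 to Quincy: 20 × 9 = 180
  W2 to Lodi: 30 × 9 = 270
Total = 280 + 150 + 180 + 270 = 880.

880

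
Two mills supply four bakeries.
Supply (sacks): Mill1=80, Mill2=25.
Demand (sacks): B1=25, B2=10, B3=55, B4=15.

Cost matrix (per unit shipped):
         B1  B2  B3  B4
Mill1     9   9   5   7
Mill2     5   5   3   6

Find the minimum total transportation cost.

595

Optimal allocation:
  Mill1–B1: 10 × 9 = 90
  Mill1–B3: 55 × 5 = 275
  Mill1–B4: 15 × 7 = 105
  Mill2–B1: 15 × 5 = 75
  Mill2–B2: 10 × 5 = 50
Total = 90 + 275 + 105 + 75 + 50 = 595.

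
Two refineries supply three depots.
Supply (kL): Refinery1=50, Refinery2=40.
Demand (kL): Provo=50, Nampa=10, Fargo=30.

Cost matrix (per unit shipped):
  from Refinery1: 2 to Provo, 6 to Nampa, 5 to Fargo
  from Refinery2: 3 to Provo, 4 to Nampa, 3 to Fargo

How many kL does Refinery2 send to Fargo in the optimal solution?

30

Optimal shipments:
  Refinery1 to Provo: 50 × 2 = 100
  Refinery2 to Nampa: 10 × 4 = 40
  Refinery2 to Fargo: 30 × 3 = 90
Total cost = 230.
So Refinery2→Fargo carries 30 kL.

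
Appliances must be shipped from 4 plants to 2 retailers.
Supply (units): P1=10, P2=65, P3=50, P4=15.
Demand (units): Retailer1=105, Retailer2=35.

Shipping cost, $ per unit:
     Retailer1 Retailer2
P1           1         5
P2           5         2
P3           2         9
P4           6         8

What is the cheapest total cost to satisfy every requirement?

A cheapest plan:
  P1 to Retailer1: 10 units
  P2 to Retailer1: 30 units
  P2 to Retailer2: 35 units
  P3 to Retailer1: 50 units
  P4 to Retailer1: 15 units
Total cost = $420.

420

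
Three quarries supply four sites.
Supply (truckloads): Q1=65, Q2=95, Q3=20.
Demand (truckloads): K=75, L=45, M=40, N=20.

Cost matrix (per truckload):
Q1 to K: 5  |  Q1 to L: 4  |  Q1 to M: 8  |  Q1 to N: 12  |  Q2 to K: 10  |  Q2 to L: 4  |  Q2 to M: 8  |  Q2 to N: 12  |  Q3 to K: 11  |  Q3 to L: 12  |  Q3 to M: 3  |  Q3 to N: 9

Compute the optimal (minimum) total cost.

1065

Optimal allocation:
  Q1->K: 65 × 5 = 325
  Q2->K: 10 × 10 = 100
  Q2->L: 45 × 4 = 180
  Q2->M: 20 × 8 = 160
  Q2->N: 20 × 12 = 240
  Q3->M: 20 × 3 = 60
Total = 325 + 100 + 180 + 160 + 240 + 60 = 1065.
(Supply check: Q1 ships 65; Q2 ships 95; Q3 ships 20.)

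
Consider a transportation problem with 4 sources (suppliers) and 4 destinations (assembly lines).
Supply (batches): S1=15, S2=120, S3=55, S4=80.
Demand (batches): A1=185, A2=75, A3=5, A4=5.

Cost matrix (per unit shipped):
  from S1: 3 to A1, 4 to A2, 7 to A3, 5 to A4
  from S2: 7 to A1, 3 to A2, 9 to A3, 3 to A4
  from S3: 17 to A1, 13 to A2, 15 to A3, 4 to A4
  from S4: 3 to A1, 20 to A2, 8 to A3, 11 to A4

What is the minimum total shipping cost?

One minimum-cost allocation:
  S1 to A1: 15 batches
  S2 to A1: 45 batches
  S2 to A2: 75 batches
  S3 to A1: 45 batches
  S3 to A3: 5 batches
  S3 to A4: 5 batches
  S4 to A1: 80 batches
Total cost = 1685.
(Supply check: S1 ships 15; S2 ships 120; S3 ships 55; S4 ships 80.)

1685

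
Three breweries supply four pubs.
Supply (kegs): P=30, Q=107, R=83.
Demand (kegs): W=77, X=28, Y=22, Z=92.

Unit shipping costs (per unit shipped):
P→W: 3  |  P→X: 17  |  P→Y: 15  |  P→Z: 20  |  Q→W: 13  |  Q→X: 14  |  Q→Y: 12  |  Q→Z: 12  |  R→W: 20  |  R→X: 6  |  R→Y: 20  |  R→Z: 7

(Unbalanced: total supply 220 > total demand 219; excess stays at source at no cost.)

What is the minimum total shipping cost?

1962

An optimal shipping plan:
  P→W: 30 × 3 = 90
  Q→W: 47 × 13 = 611
  Q→Y: 22 × 12 = 264
  Q→Z: 37 × 12 = 444
  R→X: 28 × 6 = 168
  R→Z: 55 × 7 = 385
Total = 90 + 611 + 264 + 444 + 168 + 385 = 1962.
(Supply check: P ships 30; Q ships 106; R ships 83.)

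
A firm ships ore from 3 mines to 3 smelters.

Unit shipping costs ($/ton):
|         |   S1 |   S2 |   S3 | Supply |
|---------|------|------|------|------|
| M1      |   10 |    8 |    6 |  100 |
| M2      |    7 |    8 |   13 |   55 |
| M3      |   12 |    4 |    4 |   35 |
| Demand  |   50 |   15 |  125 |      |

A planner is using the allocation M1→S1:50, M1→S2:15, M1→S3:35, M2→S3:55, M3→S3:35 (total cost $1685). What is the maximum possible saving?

Current plan cost = 50·10 + 15·8 + 35·6 + 55·13 + 35·4 = $1685.
Optimal plan:
  M1→S3: 100 × $6 = $600
  M2→S1: 50 × $7 = $350
  M2→S2: 5 × $8 = $40
  M3→S2: 10 × $4 = $40
  M3→S3: 25 × $4 = $100
Optimal cost = $1130.
Saving = 1685 − 1130 = $555.

555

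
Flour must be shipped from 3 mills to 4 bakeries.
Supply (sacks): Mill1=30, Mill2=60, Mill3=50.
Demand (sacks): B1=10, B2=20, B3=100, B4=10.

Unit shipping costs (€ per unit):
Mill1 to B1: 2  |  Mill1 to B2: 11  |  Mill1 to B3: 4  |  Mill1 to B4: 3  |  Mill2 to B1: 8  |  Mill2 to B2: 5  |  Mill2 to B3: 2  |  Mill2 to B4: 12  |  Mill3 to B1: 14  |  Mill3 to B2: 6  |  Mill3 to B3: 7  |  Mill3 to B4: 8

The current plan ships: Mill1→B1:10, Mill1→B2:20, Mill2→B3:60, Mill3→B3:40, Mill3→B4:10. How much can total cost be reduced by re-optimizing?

180

Current plan cost = 10·2 + 20·11 + 60·2 + 40·7 + 10·8 = €720.
Optimal plan:
  Mill1–B1: 10 × €2 = €20
  Mill1–B3: 10 × €4 = €40
  Mill1–B4: 10 × €3 = €30
  Mill2–B3: 60 × €2 = €120
  Mill3–B2: 20 × €6 = €120
  Mill3–B3: 30 × €7 = €210
Optimal cost = €540.
Saving = 720 − 540 = €180.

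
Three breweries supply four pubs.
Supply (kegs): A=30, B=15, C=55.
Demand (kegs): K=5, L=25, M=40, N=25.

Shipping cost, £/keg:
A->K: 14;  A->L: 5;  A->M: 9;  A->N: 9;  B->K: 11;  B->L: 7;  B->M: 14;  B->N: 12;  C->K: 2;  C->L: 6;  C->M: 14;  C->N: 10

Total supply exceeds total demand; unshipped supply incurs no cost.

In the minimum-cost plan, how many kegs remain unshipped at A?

0

Minimum-cost shipments:
  A→M: 30 kegs
  B→M: 10 kegs
  C→K: 5 kegs
  C→L: 25 kegs
  C→N: 25 kegs
Total cost = £820.
A ships 30 of its 30, leaving 0.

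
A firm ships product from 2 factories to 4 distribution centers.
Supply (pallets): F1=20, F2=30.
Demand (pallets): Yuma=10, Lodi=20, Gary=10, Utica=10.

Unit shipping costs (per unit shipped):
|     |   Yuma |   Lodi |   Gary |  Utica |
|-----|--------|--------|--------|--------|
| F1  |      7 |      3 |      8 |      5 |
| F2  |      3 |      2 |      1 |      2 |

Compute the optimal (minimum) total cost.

120

One minimum-cost allocation:
  F1–Lodi: 20 × 3 = 60
  F2–Yuma: 10 × 3 = 30
  F2–Gary: 10 × 1 = 10
  F2–Utica: 10 × 2 = 20
Total = 60 + 30 + 10 + 20 = 120.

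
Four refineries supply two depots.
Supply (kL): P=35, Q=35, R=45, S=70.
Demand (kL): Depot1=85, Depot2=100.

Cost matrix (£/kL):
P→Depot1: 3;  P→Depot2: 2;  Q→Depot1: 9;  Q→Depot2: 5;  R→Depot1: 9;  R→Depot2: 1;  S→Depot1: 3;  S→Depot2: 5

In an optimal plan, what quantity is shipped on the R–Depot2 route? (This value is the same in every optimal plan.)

Solving gives:
  P→Depot1: 15 kL
  P→Depot2: 20 kL
  Q→Depot2: 35 kL
  R→Depot2: 45 kL
  S→Depot1: 70 kL
Total cost = £515.
So R→Depot2 carries 45 kL.

45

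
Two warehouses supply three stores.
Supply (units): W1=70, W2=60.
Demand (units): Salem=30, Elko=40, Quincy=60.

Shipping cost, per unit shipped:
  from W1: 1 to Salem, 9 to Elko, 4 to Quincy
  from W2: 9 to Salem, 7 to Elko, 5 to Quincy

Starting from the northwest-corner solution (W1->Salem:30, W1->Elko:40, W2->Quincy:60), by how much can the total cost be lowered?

120

Current plan cost = 30·1 + 40·9 + 60·5 = 690.
Optimal plan:
  W1->Salem: 30 × 1 = 30
  W1->Quincy: 40 × 4 = 160
  W2->Elko: 40 × 7 = 280
  W2->Quincy: 20 × 5 = 100
Optimal cost = 570.
Saving = 690 − 570 = 120.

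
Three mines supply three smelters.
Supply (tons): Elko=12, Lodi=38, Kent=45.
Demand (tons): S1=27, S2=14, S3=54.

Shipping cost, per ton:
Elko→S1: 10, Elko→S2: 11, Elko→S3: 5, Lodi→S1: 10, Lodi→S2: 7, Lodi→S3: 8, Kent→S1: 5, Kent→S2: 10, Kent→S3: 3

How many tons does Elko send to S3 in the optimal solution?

12

The minimum-cost plan:
  Elko->S3: 12 × 5 = 60
  Lodi->S1: 24 × 10 = 240
  Lodi->S2: 14 × 7 = 98
  Kent->S1: 3 × 5 = 15
  Kent->S3: 42 × 3 = 126
Total cost = 539.
So Elko→S3 carries 12 tons.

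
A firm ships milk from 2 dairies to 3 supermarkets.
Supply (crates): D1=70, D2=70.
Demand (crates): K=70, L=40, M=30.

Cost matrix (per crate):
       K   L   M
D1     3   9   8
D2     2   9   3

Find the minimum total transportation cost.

620

An optimal shipping plan:
  D1 to K: 30 × 3 = 90
  D1 to L: 40 × 9 = 360
  D2 to K: 40 × 2 = 80
  D2 to M: 30 × 3 = 90
Total = 90 + 360 + 80 + 90 = 620.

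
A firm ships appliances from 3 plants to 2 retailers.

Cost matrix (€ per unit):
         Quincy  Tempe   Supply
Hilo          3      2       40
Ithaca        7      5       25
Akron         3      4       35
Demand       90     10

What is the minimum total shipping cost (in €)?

One minimum-cost allocation:
  Hilo→Quincy: 40 units
  Ithaca→Quincy: 15 units
  Ithaca→Tempe: 10 units
  Akron→Quincy: 35 units
Total cost = €380.
(Supply check: Hilo ships 40; Ithaca ships 25; Akron ships 35.)

380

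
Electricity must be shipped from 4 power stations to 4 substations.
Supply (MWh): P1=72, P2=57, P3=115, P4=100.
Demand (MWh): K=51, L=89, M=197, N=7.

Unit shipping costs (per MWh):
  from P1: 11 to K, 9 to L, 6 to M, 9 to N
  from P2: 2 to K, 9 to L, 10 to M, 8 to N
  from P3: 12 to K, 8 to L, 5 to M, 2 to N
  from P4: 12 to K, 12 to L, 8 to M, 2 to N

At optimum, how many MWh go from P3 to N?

Optimal shipments:
  P1 to L: 72 × 9 = 648
  P2 to K: 51 × 2 = 102
  P2 to L: 6 × 9 = 54
  P3 to L: 11 × 8 = 88
  P3 to M: 104 × 5 = 520
  P4 to M: 93 × 8 = 744
  P4 to N: 7 × 2 = 14
Total cost = 2170.
The route P3→N is not used.

0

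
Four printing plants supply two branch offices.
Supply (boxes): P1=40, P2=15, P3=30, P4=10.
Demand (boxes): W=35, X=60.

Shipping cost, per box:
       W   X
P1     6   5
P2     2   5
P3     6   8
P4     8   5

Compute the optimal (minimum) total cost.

An optimal shipping plan:
  P1–X: 40 × 5 = 200
  P2–W: 15 × 2 = 30
  P3–W: 20 × 6 = 120
  P3–X: 10 × 8 = 80
  P4–X: 10 × 5 = 50
Total = 200 + 30 + 120 + 80 + 50 = 480.
(Supply check: P1 ships 40; P2 ships 15; P3 ships 30; P4 ships 10.)

480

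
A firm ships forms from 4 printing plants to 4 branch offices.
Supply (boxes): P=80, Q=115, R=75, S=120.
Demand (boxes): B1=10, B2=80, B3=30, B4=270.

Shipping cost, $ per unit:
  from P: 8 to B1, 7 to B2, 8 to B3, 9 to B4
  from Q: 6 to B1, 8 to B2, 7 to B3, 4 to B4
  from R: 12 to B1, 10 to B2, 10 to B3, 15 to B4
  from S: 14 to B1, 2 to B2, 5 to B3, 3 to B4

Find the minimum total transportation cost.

2210

A cheapest plan:
  P–B1: 10 × $8 = $80
  P–B2: 35 × $7 = $245
  P–B4: 35 × $9 = $315
  Q–B4: 115 × $4 = $460
  R–B2: 45 × $10 = $450
  R–B3: 30 × $10 = $300
  S–B4: 120 × $3 = $360
Total = 80 + 245 + 315 + 460 + 450 + 300 + 360 = $2210.
(Supply check: P ships 80; Q ships 115; R ships 75; S ships 120.)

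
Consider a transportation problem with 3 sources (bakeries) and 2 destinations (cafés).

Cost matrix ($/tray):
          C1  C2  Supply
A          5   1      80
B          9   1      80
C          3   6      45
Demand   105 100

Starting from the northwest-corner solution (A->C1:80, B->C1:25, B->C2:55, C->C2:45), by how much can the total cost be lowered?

415

Current plan cost = 80·5 + 25·9 + 55·1 + 45·6 = $950.
Optimal plan:
  A–C1: 60 × $5 = $300
  A–C2: 20 × $1 = $20
  B–C2: 80 × $1 = $80
  C–C1: 45 × $3 = $135
Optimal cost = $535.
Saving = 950 − 535 = $415.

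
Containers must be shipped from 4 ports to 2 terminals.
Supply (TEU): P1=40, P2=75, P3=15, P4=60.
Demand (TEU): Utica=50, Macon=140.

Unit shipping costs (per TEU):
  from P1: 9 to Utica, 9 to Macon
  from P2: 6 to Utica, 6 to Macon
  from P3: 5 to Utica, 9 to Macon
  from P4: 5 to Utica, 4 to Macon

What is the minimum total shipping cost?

One minimum-cost allocation:
  P1->Macon: 40 × 9 = 360
  P2->Utica: 35 × 6 = 210
  P2->Macon: 40 × 6 = 240
  P3->Utica: 15 × 5 = 75
  P4->Macon: 60 × 4 = 240
Total = 360 + 210 + 240 + 75 + 240 = 1125.

1125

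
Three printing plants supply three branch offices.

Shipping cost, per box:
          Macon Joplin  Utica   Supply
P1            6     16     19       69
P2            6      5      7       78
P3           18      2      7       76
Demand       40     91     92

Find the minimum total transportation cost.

1444

An optimal shipping plan:
  P1→Macon: 40 × 6 = 240
  P1→Joplin: 15 × 16 = 240
  P1→Utica: 14 × 19 = 266
  P2→Utica: 78 × 7 = 546
  P3→Joplin: 76 × 2 = 152
Total = 240 + 240 + 266 + 546 + 152 = 1444.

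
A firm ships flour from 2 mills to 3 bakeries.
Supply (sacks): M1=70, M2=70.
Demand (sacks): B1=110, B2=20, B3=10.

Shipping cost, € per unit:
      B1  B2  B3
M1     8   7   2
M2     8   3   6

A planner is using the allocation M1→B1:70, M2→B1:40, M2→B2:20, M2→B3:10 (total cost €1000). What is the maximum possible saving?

40

Current plan cost = 70·8 + 40·8 + 20·3 + 10·6 = €1000.
Optimal plan:
  M1–B1: 60 sacks
  M1–B3: 10 sacks
  M2–B1: 50 sacks
  M2–B2: 20 sacks
Optimal cost = €960.
Saving = 1000 − 960 = €40.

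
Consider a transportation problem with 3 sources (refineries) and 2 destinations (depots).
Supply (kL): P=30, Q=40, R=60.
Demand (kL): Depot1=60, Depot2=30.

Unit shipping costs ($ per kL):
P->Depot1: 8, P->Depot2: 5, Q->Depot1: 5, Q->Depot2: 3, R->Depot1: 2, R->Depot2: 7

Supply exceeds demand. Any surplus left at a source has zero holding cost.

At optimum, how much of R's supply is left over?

0

Minimum-cost shipments:
  Q to Depot2: 30 × $3 = $90
  R to Depot1: 60 × $2 = $120
Total cost = $210.
R ships 60 of its 60, leaving 0.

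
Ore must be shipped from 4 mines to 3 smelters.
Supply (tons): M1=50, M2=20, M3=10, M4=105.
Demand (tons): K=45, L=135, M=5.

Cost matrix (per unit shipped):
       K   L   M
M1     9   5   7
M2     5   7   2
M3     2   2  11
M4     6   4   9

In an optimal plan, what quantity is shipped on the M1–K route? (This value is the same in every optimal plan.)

0

Optimal shipments:
  M1->L: 50 tons
  M2->K: 15 tons
  M2->M: 5 tons
  M3->K: 10 tons
  M4->K: 20 tons
  M4->L: 85 tons
Total cost = 815.
The route M1→K is not used.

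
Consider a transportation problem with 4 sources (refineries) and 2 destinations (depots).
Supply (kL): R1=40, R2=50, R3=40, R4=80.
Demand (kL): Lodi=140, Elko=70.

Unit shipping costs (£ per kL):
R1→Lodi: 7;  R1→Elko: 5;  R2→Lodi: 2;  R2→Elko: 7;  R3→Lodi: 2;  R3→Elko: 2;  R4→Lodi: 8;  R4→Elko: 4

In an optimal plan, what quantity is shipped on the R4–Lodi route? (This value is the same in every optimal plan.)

10

Solving gives:
  R1->Lodi: 40 kL
  R2->Lodi: 50 kL
  R3->Lodi: 40 kL
  R4->Lodi: 10 kL
  R4->Elko: 70 kL
Total cost = £820.
So R4→Lodi carries 10 kL.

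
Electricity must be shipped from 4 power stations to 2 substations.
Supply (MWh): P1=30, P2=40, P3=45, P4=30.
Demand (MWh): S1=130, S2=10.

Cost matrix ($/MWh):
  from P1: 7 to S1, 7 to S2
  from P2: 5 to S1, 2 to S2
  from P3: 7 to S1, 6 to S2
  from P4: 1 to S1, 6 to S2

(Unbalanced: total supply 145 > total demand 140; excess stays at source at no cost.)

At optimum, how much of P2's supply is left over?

An optimal plan:
  P1->S1: 25 MWh
  P2->S1: 30 MWh
  P2->S2: 10 MWh
  P3->S1: 45 MWh
  P4->S1: 30 MWh
Total cost = $690.
P2 ships 40 of its 40, leaving 0.

0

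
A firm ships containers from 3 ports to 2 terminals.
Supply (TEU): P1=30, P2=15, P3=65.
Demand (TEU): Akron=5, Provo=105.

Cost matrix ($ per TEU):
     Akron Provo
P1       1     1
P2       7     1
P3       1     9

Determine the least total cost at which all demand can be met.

590

A cheapest plan:
  P1 to Provo: 30 × $1 = $30
  P2 to Provo: 15 × $1 = $15
  P3 to Akron: 5 × $1 = $5
  P3 to Provo: 60 × $9 = $540
Total = 30 + 15 + 5 + 540 = $590.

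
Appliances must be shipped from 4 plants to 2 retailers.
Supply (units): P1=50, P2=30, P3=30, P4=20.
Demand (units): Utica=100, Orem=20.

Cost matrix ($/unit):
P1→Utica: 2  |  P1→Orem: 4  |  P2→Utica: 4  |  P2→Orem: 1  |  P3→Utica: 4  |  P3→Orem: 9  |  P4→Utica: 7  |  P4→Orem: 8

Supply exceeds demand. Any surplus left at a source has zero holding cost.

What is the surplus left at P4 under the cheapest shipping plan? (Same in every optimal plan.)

10

Minimum-cost shipments:
  P1 to Utica: 50 × $2 = $100
  P2 to Utica: 10 × $4 = $40
  P2 to Orem: 20 × $1 = $20
  P3 to Utica: 30 × $4 = $120
  P4 to Utica: 10 × $7 = $70
Total cost = $350.
P4 ships 10 of its 20, leaving 10.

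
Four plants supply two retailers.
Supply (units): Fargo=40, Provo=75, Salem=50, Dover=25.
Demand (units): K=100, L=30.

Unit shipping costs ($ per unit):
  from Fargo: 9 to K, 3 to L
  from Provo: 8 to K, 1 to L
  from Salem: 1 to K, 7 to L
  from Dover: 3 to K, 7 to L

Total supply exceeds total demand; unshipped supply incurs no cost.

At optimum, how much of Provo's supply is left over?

Minimum-cost shipments:
  Provo to K: 25 × $8 = $200
  Provo to L: 30 × $1 = $30
  Salem to K: 50 × $1 = $50
  Dover to K: 25 × $3 = $75
Total cost = $355.
Provo ships 55 of its 75, leaving 20.

20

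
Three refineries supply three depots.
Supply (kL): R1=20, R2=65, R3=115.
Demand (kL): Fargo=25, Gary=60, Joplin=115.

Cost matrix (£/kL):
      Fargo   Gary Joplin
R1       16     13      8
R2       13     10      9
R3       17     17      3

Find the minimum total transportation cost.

1330

A cheapest plan:
  R1→Gary: 20 × £13 = £260
  R2→Fargo: 25 × £13 = £325
  R2→Gary: 40 × £10 = £400
  R3→Joplin: 115 × £3 = £345
Total = 260 + 325 + 400 + 345 = £1330.
(Supply check: R1 ships 20; R2 ships 65; R3 ships 115.)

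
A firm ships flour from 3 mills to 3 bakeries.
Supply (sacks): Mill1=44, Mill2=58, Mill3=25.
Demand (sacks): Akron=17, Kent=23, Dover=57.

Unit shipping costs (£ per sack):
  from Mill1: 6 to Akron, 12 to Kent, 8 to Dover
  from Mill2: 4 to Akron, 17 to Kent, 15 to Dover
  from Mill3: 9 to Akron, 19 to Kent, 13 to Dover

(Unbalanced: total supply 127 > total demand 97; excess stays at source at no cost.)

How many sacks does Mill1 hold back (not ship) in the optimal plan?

0

Minimum-cost shipments:
  Mill1→Kent: 12 × £12 = £144
  Mill1→Dover: 32 × £8 = £256
  Mill2→Akron: 17 × £4 = £68
  Mill2→Kent: 11 × £17 = £187
  Mill3→Dover: 25 × £13 = £325
Total cost = £980.
Mill1 ships 44 of its 44, leaving 0.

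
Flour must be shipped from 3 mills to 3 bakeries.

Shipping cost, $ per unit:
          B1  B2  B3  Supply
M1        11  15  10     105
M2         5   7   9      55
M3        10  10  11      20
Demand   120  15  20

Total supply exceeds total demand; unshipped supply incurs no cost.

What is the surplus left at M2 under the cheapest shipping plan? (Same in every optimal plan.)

Minimum-cost shipments:
  M1–B1: 60 × $11 = $660
  M1–B3: 20 × $10 = $200
  M2–B1: 55 × $5 = $275
  M3–B1: 5 × $10 = $50
  M3–B2: 15 × $10 = $150
Total cost = $1335.
M2 ships 55 of its 55, leaving 0.

0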